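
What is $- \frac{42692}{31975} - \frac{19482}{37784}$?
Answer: $- \frac{1118005739}{604071700} \approx -1.8508$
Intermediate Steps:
$- \frac{42692}{31975} - \frac{19482}{37784} = \left(-42692\right) \frac{1}{31975} - \frac{9741}{18892} = - \frac{42692}{31975} - \frac{9741}{18892} = - \frac{1118005739}{604071700}$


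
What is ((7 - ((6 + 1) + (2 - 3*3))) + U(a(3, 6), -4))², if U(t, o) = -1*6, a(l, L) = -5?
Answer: 1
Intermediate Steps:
U(t, o) = -6
((7 - ((6 + 1) + (2 - 3*3))) + U(a(3, 6), -4))² = ((7 - ((6 + 1) + (2 - 3*3))) - 6)² = ((7 - (7 + (2 - 9))) - 6)² = ((7 - (7 - 7)) - 6)² = ((7 - 1*0) - 6)² = ((7 + 0) - 6)² = (7 - 6)² = 1² = 1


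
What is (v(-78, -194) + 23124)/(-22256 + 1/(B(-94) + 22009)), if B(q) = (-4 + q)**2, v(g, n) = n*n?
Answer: -1920805880/703578927 ≈ -2.7300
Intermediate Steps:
v(g, n) = n**2
(v(-78, -194) + 23124)/(-22256 + 1/(B(-94) + 22009)) = ((-194)**2 + 23124)/(-22256 + 1/((-4 - 94)**2 + 22009)) = (37636 + 23124)/(-22256 + 1/((-98)**2 + 22009)) = 60760/(-22256 + 1/(9604 + 22009)) = 60760/(-22256 + 1/31613) = 60760/(-703578927/31613) = 60760*(-31613/703578927) = -1920805880/703578927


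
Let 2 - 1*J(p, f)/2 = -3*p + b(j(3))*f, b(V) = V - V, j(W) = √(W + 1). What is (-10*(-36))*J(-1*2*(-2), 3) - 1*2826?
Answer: 7254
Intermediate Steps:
j(W) = √(1 + W)
b(V) = 0
J(p, f) = 4 + 6*p (J(p, f) = 4 - 2*(-3*p + 0*f) = 4 - 2*(-3*p + 0) = 4 - (-6)*p = 4 + 6*p)
(-10*(-36))*J(-1*2*(-2), 3) - 1*2826 = (-10*(-36))*(4 + 6*(-1*2*(-2))) - 1*2826 = 360*(4 + 6*(-2*(-2))) - 2826 = 360*(4 + 6*4) - 2826 = 360*(4 + 24) - 2826 = 360*28 - 2826 = 10080 - 2826 = 7254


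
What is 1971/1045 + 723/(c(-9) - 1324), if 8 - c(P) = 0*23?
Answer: 1838301/1375220 ≈ 1.3367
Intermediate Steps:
c(P) = 8 (c(P) = 8 - 0*23 = 8 - 1*0 = 8 + 0 = 8)
1971/1045 + 723/(c(-9) - 1324) = 1971/1045 + 723/(8 - 1324) = 1971*(1/1045) + 723/(-1316) = 1971/1045 + 723*(-1/1316) = 1971/1045 - 723/1316 = 1838301/1375220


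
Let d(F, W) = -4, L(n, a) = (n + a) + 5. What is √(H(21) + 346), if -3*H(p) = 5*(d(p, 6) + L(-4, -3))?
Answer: 2*√89 ≈ 18.868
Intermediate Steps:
L(n, a) = 5 + a + n (L(n, a) = (a + n) + 5 = 5 + a + n)
H(p) = 10 (H(p) = -5*(-4 + (5 - 3 - 4))/3 = -5*(-4 - 2)/3 = -5*(-6)/3 = -⅓*(-30) = 10)
√(H(21) + 346) = √(10 + 346) = √356 = 2*√89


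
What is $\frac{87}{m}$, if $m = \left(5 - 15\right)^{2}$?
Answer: $\frac{87}{100} \approx 0.87$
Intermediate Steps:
$m = 100$ ($m = \left(-10\right)^{2} = 100$)
$\frac{87}{m} = \frac{87}{100}$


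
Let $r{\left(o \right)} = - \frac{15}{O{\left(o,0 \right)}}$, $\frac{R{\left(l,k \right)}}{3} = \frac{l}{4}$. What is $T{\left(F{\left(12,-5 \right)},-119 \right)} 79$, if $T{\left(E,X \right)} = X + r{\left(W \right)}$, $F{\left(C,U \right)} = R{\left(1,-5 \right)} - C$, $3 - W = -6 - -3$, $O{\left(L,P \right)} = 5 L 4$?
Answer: $- \frac{75287}{8} \approx -9410.9$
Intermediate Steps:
$R{\left(l,k \right)} = \frac{3 l}{4}$ ($R{\left(l,k \right)} = 3 \frac{l}{4} = \frac{3 l}{4}$)
$O{\left(L,P \right)} = 20 L$
$W = 6$ ($W = 3 - \left(-6 - -3\right) = 3 - \left(-6 + 3\right) = 3 - -3 = 3 + 3 = 6$)
$r{\left(o \right)} = - \frac{3}{4 o}$ ($r{\left(o \right)} = - \frac{15}{20 o} = - 15 \frac{1}{20 o} = - \frac{3}{4 o}$)
$F{\left(C,U \right)} = \frac{3}{4} - C$ ($F{\left(C,U \right)} = \frac{3}{4} \cdot 1 - C = \frac{3}{4} - C$)
$T{\left(E,X \right)} = - \frac{1}{8} + X$ ($T{\left(E,X \right)} = X - \frac{3}{4 \cdot 6} = X - \frac{1}{8} = - \frac{1}{8} + X$)
$T{\left(F{\left(12,-5 \right)},-119 \right)} 79 = \left(- \frac{1}{8} - 119\right) 79 = \left(- \frac{953}{8}\right) 79 = - \frac{75287}{8}$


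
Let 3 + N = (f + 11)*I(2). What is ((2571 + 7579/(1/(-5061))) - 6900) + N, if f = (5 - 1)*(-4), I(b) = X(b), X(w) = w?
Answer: -38361661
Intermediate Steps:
I(b) = b
f = -16 (f = 4*(-4) = -16)
N = -13 (N = -3 + (-16 + 11)*2 = -3 - 5*2 = -3 - 10 = -13)
((2571 + 7579/(1/(-5061))) - 6900) + N = ((2571 + 7579/(1/(-5061))) - 6900) - 13 = ((2571 + 7579/(-1/5061)) - 6900) - 13 = ((2571 + 7579*(-5061)) - 6900) - 13 = ((2571 - 38357319) - 6900) - 13 = (-38354748 - 6900) - 13 = -38361648 - 13 = -38361661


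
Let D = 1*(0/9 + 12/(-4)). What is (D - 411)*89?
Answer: -36846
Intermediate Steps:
D = -3 (D = 1*(0*(1/9) + 12*(-1/4)) = 1*(0 - 3) = 1*(-3) = -3)
(D - 411)*89 = (-3 - 411)*89 = -414*89 = -36846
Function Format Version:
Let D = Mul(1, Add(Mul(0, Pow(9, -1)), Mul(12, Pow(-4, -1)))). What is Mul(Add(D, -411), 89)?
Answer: -36846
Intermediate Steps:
D = -3 (D = Mul(1, Add(Mul(0, Rational(1, 9)), Mul(12, Rational(-1, 4)))) = Mul(1, Add(0, -3)) = Mul(1, -3) = -3)
Mul(Add(D, -411), 89) = Mul(Add(-3, -411), 89) = Mul(-414, 89) = -36846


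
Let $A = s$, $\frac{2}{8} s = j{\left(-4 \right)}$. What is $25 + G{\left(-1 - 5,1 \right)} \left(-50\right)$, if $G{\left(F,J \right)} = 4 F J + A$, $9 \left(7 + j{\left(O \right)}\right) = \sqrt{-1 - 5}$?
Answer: $2625 - \frac{200 i \sqrt{6}}{9} \approx 2625.0 - 54.433 i$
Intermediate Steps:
$j{\left(O \right)} = -7 + \frac{i \sqrt{6}}{9}$ ($j{\left(O \right)} = -7 + \frac{\sqrt{-1 - 5}}{9} = -7 + \frac{\sqrt{-6}}{9} = -7 + \frac{i \sqrt{6}}{9}$)
$s = -28 + \frac{4 i \sqrt{6}}{9}$ ($s = 4 \left(-7 + \frac{i \sqrt{6}}{9}\right) = -28 + \frac{4 i \sqrt{6}}{9} \approx -28.0 + 1.0887 i$)
$A = -28 + \frac{4 i \sqrt{6}}{9} \approx -28.0 + 1.0887 i$
$G{\left(F,J \right)} = -28 + 4 F J + \frac{4 i \sqrt{6}}{9}$ ($G{\left(F,J \right)} = 4 F J - \left(28 - \frac{4 i \sqrt{6}}{9}\right) = -28 + 4 F J + \frac{4 i \sqrt{6}}{9}$)
$25 + G{\left(-1 - 5,1 \right)} \left(-50\right) = 25 + \left(-28 + 4 \left(-1 - 5\right) 1 + \frac{4 i \sqrt{6}}{9}\right) \left(-50\right) = 25 + \left(-28 + 4 \left(-6\right) 1 + \frac{4 i \sqrt{6}}{9}\right) \left(-50\right) = 25 + \left(-28 - 24 + \frac{4 i \sqrt{6}}{9}\right) \left(-50\right) = 25 + \left(-52 + \frac{4 i \sqrt{6}}{9}\right) \left(-50\right) = 25 + \left(2600 - \frac{200 i \sqrt{6}}{9}\right) = 2625 - \frac{200 i \sqrt{6}}{9}$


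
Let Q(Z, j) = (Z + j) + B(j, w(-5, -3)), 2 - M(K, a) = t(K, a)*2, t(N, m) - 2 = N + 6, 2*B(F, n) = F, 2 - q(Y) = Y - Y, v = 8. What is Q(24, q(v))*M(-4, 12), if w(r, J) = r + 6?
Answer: -162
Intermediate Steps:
q(Y) = 2 (q(Y) = 2 - (Y - Y) = 2 - 1*0 = 2 + 0 = 2)
w(r, J) = 6 + r
B(F, n) = F/2
t(N, m) = 8 + N (t(N, m) = 2 + (N + 6) = 2 + (6 + N) = 8 + N)
M(K, a) = -14 - 2*K (M(K, a) = 2 - (8 + K)*2 = 2 - (16 + 2*K) = 2 + (-16 - 2*K) = -14 - 2*K)
Q(Z, j) = Z + 3*j/2 (Q(Z, j) = (Z + j) + j/2 = Z + 3*j/2)
Q(24, q(v))*M(-4, 12) = (24 + (3/2)*2)*(-14 - 2*(-4)) = (24 + 3)*(-14 + 8) = 27*(-6) = -162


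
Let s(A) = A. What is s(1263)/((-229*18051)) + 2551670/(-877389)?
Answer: -3516297612079/1208948161377 ≈ -2.9086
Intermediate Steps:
s(1263)/((-229*18051)) + 2551670/(-877389) = 1263/((-229*18051)) + 2551670/(-877389) = 1263/(-4133679) + 2551670*(-1/877389) = 1263*(-1/4133679) - 2551670/877389 = -421/1377893 - 2551670/877389 = -3516297612079/1208948161377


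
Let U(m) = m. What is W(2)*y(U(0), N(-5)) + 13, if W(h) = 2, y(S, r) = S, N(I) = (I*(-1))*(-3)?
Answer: 13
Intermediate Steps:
N(I) = 3*I (N(I) = -I*(-3) = 3*I)
W(2)*y(U(0), N(-5)) + 13 = 2*0 + 13 = 0 + 13 = 13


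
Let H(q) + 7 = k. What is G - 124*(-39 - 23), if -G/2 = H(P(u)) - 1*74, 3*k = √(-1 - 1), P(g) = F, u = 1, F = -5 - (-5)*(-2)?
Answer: 7850 - 2*I*√2/3 ≈ 7850.0 - 0.94281*I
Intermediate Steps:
F = -15 (F = -5 - 1*10 = -5 - 10 = -15)
P(g) = -15
k = I*√2/3 (k = √(-1 - 1)/3 = √(-2)/3 = (I*√2)/3 = I*√2/3 ≈ 0.4714*I)
H(q) = -7 + I*√2/3
G = 162 - 2*I*√2/3 (G = -2*((-7 + I*√2/3) - 1*74) = -2*((-7 + I*√2/3) - 74) = -2*(-81 + I*√2/3) = 162 - 2*I*√2/3 ≈ 162.0 - 0.94281*I)
G - 124*(-39 - 23) = (162 - 2*I*√2/3) - 124*(-39 - 23) = (162 - 2*I*√2/3) - 124*(-62) = (162 - 2*I*√2/3) + 7688 = 7850 - 2*I*√2/3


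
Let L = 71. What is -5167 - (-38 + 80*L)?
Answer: -10809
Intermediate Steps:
-5167 - (-38 + 80*L) = -5167 - (-38 + 80*71) = -5167 - (-38 + 5680) = -5167 - 1*5642 = -5167 - 5642 = -10809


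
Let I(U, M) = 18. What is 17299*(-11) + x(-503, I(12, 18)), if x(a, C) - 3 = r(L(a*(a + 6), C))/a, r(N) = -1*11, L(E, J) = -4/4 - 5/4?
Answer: -95713847/503 ≈ -1.9029e+5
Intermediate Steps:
L(E, J) = -9/4 (L(E, J) = -4*¼ - 5*¼ = -1 - 5/4 = -9/4)
r(N) = -11
x(a, C) = 3 - 11/a
17299*(-11) + x(-503, I(12, 18)) = 17299*(-11) + (3 - 11/(-503)) = -190289 + (3 - 11*(-1/503)) = -190289 + (3 + 11/503) = -190289 + 1520/503 = -95713847/503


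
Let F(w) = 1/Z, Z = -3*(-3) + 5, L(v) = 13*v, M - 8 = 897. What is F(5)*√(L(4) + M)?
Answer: √957/14 ≈ 2.2097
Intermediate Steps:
M = 905 (M = 8 + 897 = 905)
Z = 14 (Z = 9 + 5 = 14)
F(w) = 1/14
F(5)*√(L(4) + M) = √(13*4 + 905)/14 = √(52 + 905)/14 = √957/14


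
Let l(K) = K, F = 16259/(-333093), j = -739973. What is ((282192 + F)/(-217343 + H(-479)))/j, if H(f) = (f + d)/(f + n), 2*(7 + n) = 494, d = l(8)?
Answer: 22465083099683/12803272825936819434 ≈ 1.7546e-6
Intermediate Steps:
F = -16259/333093 (F = 16259*(-1/333093) = -16259/333093 ≈ -0.048812)
d = 8
n = 240 (n = -7 + (½)*494 = -7 + 247 = 240)
H(f) = (8 + f)/(240 + f) (H(f) = (f + 8)/(f + 240) = (8 + f)/(240 + f))
((282192 + F)/(-217343 + H(-479)))/j = ((282192 - 16259/333093)/(-217343 + (8 - 479)/(240 - 479)))/(-739973) = (93996163597/(333093*(-217343 - 471/(-239))))*(-1/739973) = (93996163597/(333093*(-217343 - 1/239*(-471))))*(-1/739973) = (93996163597/(333093*(-217343 + 471/239)))*(-1/739973) = (93996163597/(333093*(-51944506/239)))*(-1/739973) = ((93996163597/333093)*(-239/51944506))*(-1/739973) = -22465083099683/17302351337058*(-1/739973) = 22465083099683/12803272825936819434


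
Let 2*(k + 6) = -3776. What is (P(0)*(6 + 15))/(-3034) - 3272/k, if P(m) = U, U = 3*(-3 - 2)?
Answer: 5261929/2873198 ≈ 1.8314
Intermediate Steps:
k = -1894 (k = -6 + (1/2)*(-3776) = -6 - 1888 = -1894)
U = -15 (U = 3*(-5) = -15)
P(m) = -15
(P(0)*(6 + 15))/(-3034) - 3272/k = -15*(6 + 15)/(-3034) - 3272/(-1894) = -15*21*(-1/3034) - 3272*(-1/1894) = -315*(-1/3034) + 1636/947 = 315/3034 + 1636/947 = 5261929/2873198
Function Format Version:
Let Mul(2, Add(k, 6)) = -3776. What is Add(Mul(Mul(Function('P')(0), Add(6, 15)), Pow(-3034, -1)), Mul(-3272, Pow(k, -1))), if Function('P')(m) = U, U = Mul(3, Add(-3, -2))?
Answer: Rational(5261929, 2873198) ≈ 1.8314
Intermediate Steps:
k = -1894 (k = Add(-6, Mul(Rational(1, 2), -3776)) = Add(-6, -1888) = -1894)
U = -15 (U = Mul(3, -5) = -15)
Function('P')(m) = -15
Add(Mul(Mul(Function('P')(0), Add(6, 15)), Pow(-3034, -1)), Mul(-3272, Pow(k, -1))) = Add(Mul(Mul(-15, Add(6, 15)), Pow(-3034, -1)), Mul(-3272, Pow(-1894, -1))) = Add(Mul(Mul(-15, 21), Rational(-1, 3034)), Mul(-3272, Rational(-1, 1894))) = Add(Mul(-315, Rational(-1, 3034)), Rational(1636, 947)) = Add(Rational(315, 3034), Rational(1636, 947)) = Rational(5261929, 2873198)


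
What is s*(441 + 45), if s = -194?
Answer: -94284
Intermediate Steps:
s*(441 + 45) = -194*(441 + 45) = -194*486 = -94284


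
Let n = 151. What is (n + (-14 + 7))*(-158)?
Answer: -22752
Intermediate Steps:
(n + (-14 + 7))*(-158) = (151 + (-14 + 7))*(-158) = (151 - 7)*(-158) = 144*(-158) = -22752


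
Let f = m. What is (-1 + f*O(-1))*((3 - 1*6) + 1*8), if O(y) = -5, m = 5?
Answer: -130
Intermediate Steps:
f = 5
(-1 + f*O(-1))*((3 - 1*6) + 1*8) = (-1 + 5*(-5))*((3 - 1*6) + 1*8) = (-1 - 25)*((3 - 6) + 8) = -26*(-3 + 8) = -26*5 = -130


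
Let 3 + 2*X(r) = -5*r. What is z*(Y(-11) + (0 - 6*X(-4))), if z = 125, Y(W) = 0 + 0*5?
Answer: -6375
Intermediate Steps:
X(r) = -3/2 - 5*r/2 (X(r) = -3/2 + (-5*r)/2 = -3/2 - 5*r/2)
Y(W) = 0 (Y(W) = 0 + 0 = 0)
z*(Y(-11) + (0 - 6*X(-4))) = 125*(0 + (0 - 6*(-3/2 - 5/2*(-4)))) = 125*(0 + (0 - 6*(-3/2 + 10))) = 125*(0 + (0 - 6*17/2)) = 125*(0 + (0 - 51)) = 125*(0 - 51) = 125*(-51) = -6375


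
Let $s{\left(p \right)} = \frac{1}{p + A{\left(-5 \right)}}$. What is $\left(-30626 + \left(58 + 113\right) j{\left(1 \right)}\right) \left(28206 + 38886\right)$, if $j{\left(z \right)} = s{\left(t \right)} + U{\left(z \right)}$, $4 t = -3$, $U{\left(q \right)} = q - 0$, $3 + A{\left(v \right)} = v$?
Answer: $- \frac{71560931028}{35} \approx -2.0446 \cdot 10^{9}$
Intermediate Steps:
$A{\left(v \right)} = -3 + v$
$U{\left(q \right)} = q$ ($U{\left(q \right)} = q + 0 = q$)
$t = - \frac{3}{4}$ ($t = \frac{1}{4} \left(-3\right) = - \frac{3}{4} \approx -0.75$)
$s{\left(p \right)} = \frac{1}{-8 + p}$ ($s{\left(p \right)} = \frac{1}{p - 8} = \frac{1}{-8 + p}$)
$j{\left(z \right)} = - \frac{4}{35} + z$ ($j{\left(z \right)} = \frac{1}{-8 - \frac{3}{4}} + z = \frac{1}{- \frac{35}{4}} + z = - \frac{4}{35} + z$)
$\left(-30626 + \left(58 + 113\right) j{\left(1 \right)}\right) \left(28206 + 38886\right) = \left(-30626 + \left(58 + 113\right) \left(- \frac{4}{35} + 1\right)\right) \left(28206 + 38886\right) = \left(-30626 + 171 \cdot \frac{31}{35}\right) 67092 = \left(-30626 + \frac{5301}{35}\right) 67092 = \left(- \frac{1066609}{35}\right) 67092 = - \frac{71560931028}{35}$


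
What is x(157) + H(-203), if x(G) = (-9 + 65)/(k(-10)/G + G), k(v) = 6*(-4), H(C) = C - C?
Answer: 8792/24625 ≈ 0.35704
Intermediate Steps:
H(C) = 0
k(v) = -24
x(G) = 56/(G - 24/G) (x(G) = (-9 + 65)/(-24/G + G) = 56/(G - 24/G))
x(157) + H(-203) = 56*157/(-24 + 157²) + 0 = 56*157/(-24 + 24649) + 0 = 56*157/24625 + 0 = 56*157*(1/24625) + 0 = 8792/24625 + 0 = 8792/24625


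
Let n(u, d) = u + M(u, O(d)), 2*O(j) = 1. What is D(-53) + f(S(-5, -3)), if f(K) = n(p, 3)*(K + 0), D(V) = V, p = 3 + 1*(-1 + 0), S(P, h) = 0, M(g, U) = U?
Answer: -53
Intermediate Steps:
O(j) = ½ (O(j) = (½)*1 = ½)
p = 2 (p = 3 + 1*(-1) = 3 - 1 = 2)
n(u, d) = ½ + u (n(u, d) = u + ½ = ½ + u)
f(K) = 5*K/2 (f(K) = (½ + 2)*(K + 0) = 5*K/2)
D(-53) + f(S(-5, -3)) = -53 + (5/2)*0 = -53 + 0 = -53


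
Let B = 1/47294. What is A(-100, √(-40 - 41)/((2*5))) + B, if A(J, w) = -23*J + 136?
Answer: 115208185/47294 ≈ 2436.0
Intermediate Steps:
A(J, w) = 136 - 23*J
B = 1/47294 ≈ 2.1144e-5
A(-100, √(-40 - 41)/((2*5))) + B = (136 - 23*(-100)) + 1/47294 = (136 + 2300) + 1/47294 = 2436 + 1/47294 = 115208185/47294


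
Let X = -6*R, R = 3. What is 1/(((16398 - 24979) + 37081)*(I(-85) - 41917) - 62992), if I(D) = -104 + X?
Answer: -1/1198174492 ≈ -8.3460e-10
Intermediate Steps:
X = -18 (X = -6*3 = -18)
I(D) = -122 (I(D) = -104 - 18 = -122)
1/(((16398 - 24979) + 37081)*(I(-85) - 41917) - 62992) = 1/(((16398 - 24979) + 37081)*(-122 - 41917) - 62992) = 1/((-8581 + 37081)*(-42039) - 62992) = 1/(28500*(-42039) - 62992) = 1/(-1198111500 - 62992) = 1/(-1198174492) = -1/1198174492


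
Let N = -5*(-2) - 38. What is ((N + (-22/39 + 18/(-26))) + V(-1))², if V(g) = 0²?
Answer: 1301881/1521 ≈ 855.94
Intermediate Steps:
N = -28 (N = 10 - 38 = -28)
V(g) = 0
((N + (-22/39 + 18/(-26))) + V(-1))² = ((-28 + (-22/39 + 18/(-26))) + 0)² = ((-28 + (-22*1/39 + 18*(-1/26))) + 0)² = ((-28 + (-22/39 - 9/13)) + 0)² = ((-28 - 49/39) + 0)² = (-1141/39 + 0)² = (-1141/39)² = 1301881/1521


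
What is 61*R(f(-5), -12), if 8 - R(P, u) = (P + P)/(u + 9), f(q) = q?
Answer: 854/3 ≈ 284.67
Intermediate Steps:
R(P, u) = 8 - 2*P/(9 + u) (R(P, u) = 8 - (P + P)/(u + 9) = 8 - 2*P/(9 + u))
61*R(f(-5), -12) = 61*(2*(36 - 1*(-5) + 4*(-12))/(9 - 12)) = 61*(2*(36 + 5 - 48)/(-3)) = 61*(2*(-⅓)*(-7)) = 61*(14/3) = 854/3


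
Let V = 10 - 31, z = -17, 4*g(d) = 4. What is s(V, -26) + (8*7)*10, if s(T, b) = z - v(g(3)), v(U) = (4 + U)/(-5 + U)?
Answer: 2177/4 ≈ 544.25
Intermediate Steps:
g(d) = 1 (g(d) = (1/4)*4 = 1)
v(U) = (4 + U)/(-5 + U)
V = -21
s(T, b) = -63/4 (s(T, b) = -17 - (4 + 1)/(-5 + 1) = -17 - 5/(-4) = -17 - (-1)*5/4 = -17 - 1*(-5/4) = -17 + 5/4 = -63/4)
s(V, -26) + (8*7)*10 = -63/4 + (8*7)*10 = -63/4 + 56*10 = -63/4 + 560 = 2177/4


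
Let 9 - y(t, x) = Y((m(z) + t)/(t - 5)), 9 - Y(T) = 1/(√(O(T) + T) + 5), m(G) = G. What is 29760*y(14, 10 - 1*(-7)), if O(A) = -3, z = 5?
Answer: 1339200/233 - 178560*I*√2/233 ≈ 5747.6 - 1083.8*I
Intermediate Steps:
Y(T) = 9 - 1/(5 + √(-3 + T)) (Y(T) = 9 - 1/(√(-3 + T) + 5) = 9 - 1/(5 + √(-3 + T)))
y(t, x) = 9 - (44 + 9*√(-3 + (5 + t)/(-5 + t)))/(5 + √(-3 + (5 + t)/(-5 + t))) (y(t, x) = 9 - (44 + 9*√(-3 + (5 + t)/(t - 5)))/(5 + √(-3 + (5 + t)/(t - 5))) = 9 - (44 + 9*√(-3 + (5 + t)/(-5 + t)))/(5 + √(-3 + (5 + t)/(-5 + t))))
29760*y(14, 10 - 1*(-7)) = 29760/(5 + √2*√((10 - 1*14)/(-5 + 14))) = 29760/(5 + √2*√((10 - 14)/9)) = 29760/(5 + √2*√((⅑)*(-4))) = 29760/(5 + √2*√(-4/9)) = 29760/(5 + √2*(2*I/3)) = 29760/(5 + 2*I*√2/3)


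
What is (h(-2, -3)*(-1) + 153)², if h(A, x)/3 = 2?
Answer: 21609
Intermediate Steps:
h(A, x) = 6 (h(A, x) = 3*2 = 6)
(h(-2, -3)*(-1) + 153)² = (6*(-1) + 153)² = (-6 + 153)² = 147² = 21609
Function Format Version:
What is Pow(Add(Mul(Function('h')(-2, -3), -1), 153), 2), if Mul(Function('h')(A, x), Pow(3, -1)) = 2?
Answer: 21609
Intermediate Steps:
Function('h')(A, x) = 6 (Function('h')(A, x) = Mul(3, 2) = 6)
Pow(Add(Mul(Function('h')(-2, -3), -1), 153), 2) = Pow(Add(Mul(6, -1), 153), 2) = Pow(Add(-6, 153), 2) = Pow(147, 2) = 21609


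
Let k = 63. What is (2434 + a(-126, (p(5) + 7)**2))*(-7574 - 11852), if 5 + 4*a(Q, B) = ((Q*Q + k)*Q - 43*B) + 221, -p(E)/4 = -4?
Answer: 19631031717/2 ≈ 9.8155e+9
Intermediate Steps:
p(E) = 16 (p(E) = -4*(-4) = 16)
a(Q, B) = 54 - 43*B/4 + Q*(63 + Q**2)/4 (a(Q, B) = -5/4 + (((Q*Q + 63)*Q - 43*B) + 221)/4 = -5/4 + (((Q**2 + 63)*Q - 43*B) + 221)/4 = -5/4 + (((63 + Q**2)*Q - 43*B) + 221)/4 = -5/4 + ((Q*(63 + Q**2) - 43*B) + 221)/4 = -5/4 + ((-43*B + Q*(63 + Q**2)) + 221)/4 = -5/4 + (221 - 43*B + Q*(63 + Q**2))/4 = -5/4 + (221/4 - 43*B/4 + Q*(63 + Q**2)/4) = 54 - 43*B/4 + Q*(63 + Q**2)/4)
(2434 + a(-126, (p(5) + 7)**2))*(-7574 - 11852) = (2434 + (54 - 43*(16 + 7)**2/4 + (1/4)*(-126)**3 + (63/4)*(-126)))*(-7574 - 11852) = (2434 + (54 - 43/4*23**2 + (1/4)*(-2000376) - 3969/2))*(-19426) = (2434 + (54 - 43/4*529 - 500094 - 3969/2))*(-19426) = (2434 + (54 - 22747/4 - 500094 - 3969/2))*(-19426) = (2434 - 2030845/4)*(-19426) = -2021109/4*(-19426) = 19631031717/2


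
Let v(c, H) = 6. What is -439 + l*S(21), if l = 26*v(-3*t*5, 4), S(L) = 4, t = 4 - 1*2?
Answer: 185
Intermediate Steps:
t = 2 (t = 4 - 2 = 2)
l = 156 (l = 26*6 = 156)
-439 + l*S(21) = -439 + 156*4 = -439 + 624 = 185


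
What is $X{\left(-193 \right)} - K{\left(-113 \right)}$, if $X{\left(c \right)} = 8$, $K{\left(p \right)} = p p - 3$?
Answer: $-12758$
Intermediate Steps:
$K{\left(p \right)} = -3 + p^{2}$ ($K{\left(p \right)} = p^{2} - 3 = -3 + p^{2}$)
$X{\left(-193 \right)} - K{\left(-113 \right)} = 8 - \left(-3 + \left(-113\right)^{2}\right) = 8 - \left(-3 + 12769\right) = 8 - 12766 = -12758$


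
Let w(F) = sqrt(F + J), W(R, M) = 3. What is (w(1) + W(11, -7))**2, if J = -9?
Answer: 1 + 12*I*sqrt(2) ≈ 1.0 + 16.971*I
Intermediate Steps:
w(F) = sqrt(-9 + F) (w(F) = sqrt(F - 9) = sqrt(-9 + F))
(w(1) + W(11, -7))**2 = (sqrt(-9 + 1) + 3)**2 = (sqrt(-8) + 3)**2 = (2*I*sqrt(2) + 3)**2 = (3 + 2*I*sqrt(2))**2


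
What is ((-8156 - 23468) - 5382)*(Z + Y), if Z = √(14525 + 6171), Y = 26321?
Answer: -974034926 - 74012*√5174 ≈ -9.7936e+8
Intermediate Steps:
Z = 2*√5174 (Z = √20696 = 2*√5174 ≈ 143.86)
((-8156 - 23468) - 5382)*(Z + Y) = ((-8156 - 23468) - 5382)*(2*√5174 + 26321) = (-31624 - 5382)*(26321 + 2*√5174) = -37006*(26321 + 2*√5174) = -974034926 - 74012*√5174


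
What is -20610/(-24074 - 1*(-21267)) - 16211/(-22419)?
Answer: 507559867/62930133 ≈ 8.0654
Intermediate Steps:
-20610/(-24074 - 1*(-21267)) - 16211/(-22419) = -20610/(-24074 + 21267) - 16211*(-1/22419) = -20610/(-2807) + 16211/22419 = -20610*(-1/2807) + 16211/22419 = 20610/2807 + 16211/22419 = 507559867/62930133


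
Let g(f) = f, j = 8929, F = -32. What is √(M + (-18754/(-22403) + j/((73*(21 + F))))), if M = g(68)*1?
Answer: √18678907619383583/17989609 ≈ 7.5972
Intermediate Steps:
M = 68 (M = 68*1 = 68)
√(M + (-18754/(-22403) + j/((73*(21 + F))))) = √(68 + (-18754/(-22403) + 8929/((73*(21 - 32))))) = √(68 + (-18754*(-1/22403) + 8929/((73*(-11))))) = √(68 + (18754/22403 + 8929/(-803))) = √(68 + (18754/22403 + 8929*(-1/803))) = √(68 + (18754/22403 - 8929/803)) = √(68 - 184976925/17989609) = √(1038316487/17989609) = √18678907619383583/17989609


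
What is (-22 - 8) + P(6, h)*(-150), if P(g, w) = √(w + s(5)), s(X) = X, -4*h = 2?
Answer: -30 - 225*√2 ≈ -348.20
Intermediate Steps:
h = -½ (h = -¼*2 = -½ ≈ -0.50000)
P(g, w) = √(5 + w) (P(g, w) = √(w + 5) = √(5 + w))
(-22 - 8) + P(6, h)*(-150) = (-22 - 8) + √(5 - ½)*(-150) = -30 + √(9/2)*(-150) = -30 + (3*√2/2)*(-150) = -30 - 225*√2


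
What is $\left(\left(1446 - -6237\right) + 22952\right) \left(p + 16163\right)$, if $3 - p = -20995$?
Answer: $1138427235$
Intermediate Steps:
$p = 20998$ ($p = 3 - -20995 = 3 + 20995 = 20998$)
$\left(\left(1446 - -6237\right) + 22952\right) \left(p + 16163\right) = \left(\left(1446 - -6237\right) + 22952\right) \left(20998 + 16163\right) = \left(\left(1446 + 6237\right) + 22952\right) 37161 = \left(7683 + 22952\right) 37161 = 30635 \cdot 37161 = 1138427235$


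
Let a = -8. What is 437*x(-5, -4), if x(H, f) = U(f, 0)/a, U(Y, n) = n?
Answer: 0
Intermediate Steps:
x(H, f) = 0 (x(H, f) = 0/(-8) = 0*(-⅛) = 0)
437*x(-5, -4) = 437*0 = 0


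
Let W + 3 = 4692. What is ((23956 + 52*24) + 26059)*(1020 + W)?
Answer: 292660467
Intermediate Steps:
W = 4689 (W = -3 + 4692 = 4689)
((23956 + 52*24) + 26059)*(1020 + W) = ((23956 + 52*24) + 26059)*(1020 + 4689) = ((23956 + 1248) + 26059)*5709 = (25204 + 26059)*5709 = 51263*5709 = 292660467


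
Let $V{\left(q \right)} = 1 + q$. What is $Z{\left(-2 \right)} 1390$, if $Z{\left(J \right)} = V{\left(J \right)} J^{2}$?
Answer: $-5560$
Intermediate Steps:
$Z{\left(J \right)} = J^{2} \left(1 + J\right)$ ($Z{\left(J \right)} = \left(1 + J\right) J^{2} = J^{2} \left(1 + J\right)$)
$Z{\left(-2 \right)} 1390 = \left(-2\right)^{2} \left(1 - 2\right) 1390 = 4 \left(-1\right) 1390 = \left(-4\right) 1390 = -5560$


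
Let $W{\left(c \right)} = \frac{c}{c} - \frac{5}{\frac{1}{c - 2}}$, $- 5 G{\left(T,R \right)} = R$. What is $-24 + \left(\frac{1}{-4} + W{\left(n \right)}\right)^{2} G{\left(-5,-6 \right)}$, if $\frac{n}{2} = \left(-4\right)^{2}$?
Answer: $\frac{1068267}{40} \approx 26707.0$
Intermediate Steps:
$G{\left(T,R \right)} = - \frac{R}{5}$
$n = 32$ ($n = 2 \left(-4\right)^{2} = 2 \cdot 16 = 32$)
$W{\left(c \right)} = 11 - 5 c$ ($W{\left(c \right)} = 1 - \frac{5}{\frac{1}{-2 + c}} = 1 - 5 \left(-2 + c\right) = 1 - \left(-10 + 5 c\right) = 11 - 5 c$)
$-24 + \left(\frac{1}{-4} + W{\left(n \right)}\right)^{2} G{\left(-5,-6 \right)} = -24 + \left(\frac{1}{-4} + \left(11 - 160\right)\right)^{2} \left(\left(- \frac{1}{5}\right) \left(-6\right)\right) = -24 + \left(- \frac{1}{4} + \left(11 - 160\right)\right)^{2} \cdot \frac{6}{5} = -24 + \left(- \frac{1}{4} - 149\right)^{2} \cdot \frac{6}{5} = -24 + \left(- \frac{597}{4}\right)^{2} \cdot \frac{6}{5} = -24 + \frac{356409}{16} \cdot \frac{6}{5} = -24 + \frac{1069227}{40} = \frac{1068267}{40}$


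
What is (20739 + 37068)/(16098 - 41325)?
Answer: -6423/2803 ≈ -2.2915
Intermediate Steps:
(20739 + 37068)/(16098 - 41325) = 57807/(-25227) = 57807*(-1/25227) = -6423/2803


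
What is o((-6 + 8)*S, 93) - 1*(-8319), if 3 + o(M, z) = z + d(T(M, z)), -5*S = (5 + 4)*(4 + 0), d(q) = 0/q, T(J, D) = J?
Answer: 8409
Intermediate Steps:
d(q) = 0
S = -36/5 (S = -(5 + 4)*(4 + 0)/5 = -9*4/5 = -⅕*36 = -36/5 ≈ -7.2000)
o(M, z) = -3 + z (o(M, z) = -3 + (z + 0) = -3 + z)
o((-6 + 8)*S, 93) - 1*(-8319) = (-3 + 93) - 1*(-8319) = 90 + 8319 = 8409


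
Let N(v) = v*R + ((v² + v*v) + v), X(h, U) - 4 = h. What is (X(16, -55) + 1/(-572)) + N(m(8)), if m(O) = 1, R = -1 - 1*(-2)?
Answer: 13727/572 ≈ 23.998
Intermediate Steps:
X(h, U) = 4 + h
R = 1 (R = -1 + 2 = 1)
N(v) = 2*v + 2*v² (N(v) = v*1 + ((v² + v*v) + v) = v + ((v² + v²) + v) = v + (2*v² + v) = v + (v + 2*v²) = 2*v + 2*v²)
(X(16, -55) + 1/(-572)) + N(m(8)) = ((4 + 16) + 1/(-572)) + 2*1*(1 + 1) = (20 - 1/572) + 2*1*2 = 11439/572 + 4 = 13727/572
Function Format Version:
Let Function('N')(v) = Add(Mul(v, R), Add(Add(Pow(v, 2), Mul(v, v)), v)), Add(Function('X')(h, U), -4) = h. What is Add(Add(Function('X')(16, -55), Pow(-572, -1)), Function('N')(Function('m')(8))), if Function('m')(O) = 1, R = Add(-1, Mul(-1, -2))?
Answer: Rational(13727, 572) ≈ 23.998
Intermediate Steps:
Function('X')(h, U) = Add(4, h)
R = 1 (R = Add(-1, 2) = 1)
Function('N')(v) = Add(Mul(2, v), Mul(2, Pow(v, 2))) (Function('N')(v) = Add(Mul(v, 1), Add(Add(Pow(v, 2), Mul(v, v)), v)) = Add(v, Add(Add(Pow(v, 2), Pow(v, 2)), v)) = Add(v, Add(Mul(2, Pow(v, 2)), v)) = Add(v, Add(v, Mul(2, Pow(v, 2)))) = Add(Mul(2, v), Mul(2, Pow(v, 2))))
Add(Add(Function('X')(16, -55), Pow(-572, -1)), Function('N')(Function('m')(8))) = Add(Add(Add(4, 16), Pow(-572, -1)), Mul(2, 1, Add(1, 1))) = Add(Add(20, Rational(-1, 572)), Mul(2, 1, 2)) = Add(Rational(11439, 572), 4) = Rational(13727, 572)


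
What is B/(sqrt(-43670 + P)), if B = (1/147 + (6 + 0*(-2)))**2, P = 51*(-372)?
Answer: -779689*I*sqrt(62642)/1353630978 ≈ -0.14416*I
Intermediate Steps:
P = -18972
B = 779689/21609 (B = (1/147 + (6 + 0))**2 = (1/147 + 6)**2 = (883/147)**2 = 779689/21609 ≈ 36.082)
B/(sqrt(-43670 + P)) = 779689/(21609*(sqrt(-43670 - 18972))) = 779689/(21609*(sqrt(-62642))) = 779689/(21609*((I*sqrt(62642)))) = 779689*(-I*sqrt(62642)/62642)/21609 = -779689*I*sqrt(62642)/1353630978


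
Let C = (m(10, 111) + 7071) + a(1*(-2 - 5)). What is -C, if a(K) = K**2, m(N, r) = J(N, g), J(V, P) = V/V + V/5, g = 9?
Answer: -7123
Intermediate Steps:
J(V, P) = 1 + V/5 (J(V, P) = 1 + V*(1/5) = 1 + V/5)
m(N, r) = 1 + N/5
C = 7123 (C = ((1 + (1/5)*10) + 7071) + (1*(-2 - 5))**2 = ((1 + 2) + 7071) + (1*(-7))**2 = (3 + 7071) + (-7)**2 = 7074 + 49 = 7123)
-C = -1*7123 = -7123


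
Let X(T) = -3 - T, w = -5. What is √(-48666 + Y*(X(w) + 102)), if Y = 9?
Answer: I*√47730 ≈ 218.47*I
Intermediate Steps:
√(-48666 + Y*(X(w) + 102)) = √(-48666 + 9*((-3 - 1*(-5)) + 102)) = √(-48666 + 9*((-3 + 5) + 102)) = √(-48666 + 9*(2 + 102)) = √(-48666 + 9*104) = √(-48666 + 936) = √(-47730) = I*√47730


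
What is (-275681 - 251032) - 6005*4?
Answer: -550733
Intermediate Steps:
(-275681 - 251032) - 6005*4 = -526713 - 24020 = -550733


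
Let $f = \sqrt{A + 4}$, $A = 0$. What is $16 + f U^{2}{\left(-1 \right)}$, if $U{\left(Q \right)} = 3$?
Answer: $34$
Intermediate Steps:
$f = 2$ ($f = \sqrt{0 + 4} = \sqrt{4} = 2$)
$16 + f U^{2}{\left(-1 \right)} = 16 + 2 \cdot 3^{2} = 16 + 2 \cdot 9 = 16 + 18 = 34$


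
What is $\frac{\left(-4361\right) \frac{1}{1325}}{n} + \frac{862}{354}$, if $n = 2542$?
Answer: $\frac{1450900753}{596162550} \approx 2.4337$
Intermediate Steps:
$\frac{\left(-4361\right) \frac{1}{1325}}{n} + \frac{862}{354} = \frac{\left(-4361\right) \frac{1}{1325}}{2542} + \frac{862}{354} = \left(-4361\right) \frac{1}{1325} \cdot \frac{1}{2542} + 862 \cdot \frac{1}{354} = \left(- \frac{4361}{1325}\right) \frac{1}{2542} + \frac{431}{177} = - \frac{4361}{3368150} + \frac{431}{177} = \frac{1450900753}{596162550}$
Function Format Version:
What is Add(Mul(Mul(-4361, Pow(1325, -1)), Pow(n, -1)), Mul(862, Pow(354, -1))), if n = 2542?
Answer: Rational(1450900753, 596162550) ≈ 2.4337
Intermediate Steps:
Add(Mul(Mul(-4361, Pow(1325, -1)), Pow(n, -1)), Mul(862, Pow(354, -1))) = Add(Mul(Mul(-4361, Pow(1325, -1)), Pow(2542, -1)), Mul(862, Pow(354, -1))) = Add(Mul(Mul(-4361, Rational(1, 1325)), Rational(1, 2542)), Mul(862, Rational(1, 354))) = Add(Mul(Rational(-4361, 1325), Rational(1, 2542)), Rational(431, 177)) = Add(Rational(-4361, 3368150), Rational(431, 177)) = Rational(1450900753, 596162550)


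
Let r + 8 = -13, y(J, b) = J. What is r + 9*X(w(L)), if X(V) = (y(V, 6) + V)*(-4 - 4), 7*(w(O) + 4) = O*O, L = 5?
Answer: 285/7 ≈ 40.714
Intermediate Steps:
r = -21 (r = -8 - 13 = -21)
w(O) = -4 + O**2/7 (w(O) = -4 + (O*O)/7 = -4 + O**2/7)
X(V) = -16*V (X(V) = (V + V)*(-4 - 4) = (2*V)*(-8) = -16*V)
r + 9*X(w(L)) = -21 + 9*(-16*(-4 + (1/7)*5**2)) = -21 + 9*(-16*(-4 + (1/7)*25)) = -21 + 9*(-16*(-4 + 25/7)) = -21 + 9*(-16*(-3/7)) = -21 + 9*(48/7) = -21 + 432/7 = 285/7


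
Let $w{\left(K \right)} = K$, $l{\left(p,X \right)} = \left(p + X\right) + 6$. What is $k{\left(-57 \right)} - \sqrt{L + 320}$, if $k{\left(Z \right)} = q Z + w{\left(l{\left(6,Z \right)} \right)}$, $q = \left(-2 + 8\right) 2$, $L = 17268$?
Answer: $-729 - 2 \sqrt{4397} \approx -861.62$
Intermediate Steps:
$l{\left(p,X \right)} = 6 + X + p$ ($l{\left(p,X \right)} = \left(X + p\right) + 6 = 6 + X + p$)
$q = 12$ ($q = 6 \cdot 2 = 12$)
$k{\left(Z \right)} = 12 + 13 Z$ ($k{\left(Z \right)} = 12 Z + \left(6 + Z + 6\right) = 12 Z + \left(12 + Z\right) = 12 + 13 Z$)
$k{\left(-57 \right)} - \sqrt{L + 320} = \left(12 + 13 \left(-57\right)\right) - \sqrt{17268 + 320} = \left(12 - 741\right) - \sqrt{17588} = -729 - 2 \sqrt{4397}$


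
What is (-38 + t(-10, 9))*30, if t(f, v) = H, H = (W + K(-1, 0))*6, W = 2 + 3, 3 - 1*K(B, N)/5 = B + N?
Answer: 3360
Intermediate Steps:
K(B, N) = 15 - 5*B - 5*N (K(B, N) = 15 - 5*(B + N) = 15 + (-5*B - 5*N) = 15 - 5*B - 5*N)
W = 5
H = 150 (H = (5 + (15 - 5*(-1) - 5*0))*6 = (5 + (15 + 5 + 0))*6 = (5 + 20)*6 = 25*6 = 150)
t(f, v) = 150
(-38 + t(-10, 9))*30 = (-38 + 150)*30 = 112*30 = 3360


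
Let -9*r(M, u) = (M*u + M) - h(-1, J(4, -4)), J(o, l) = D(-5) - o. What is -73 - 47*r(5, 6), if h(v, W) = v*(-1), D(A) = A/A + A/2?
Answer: 941/9 ≈ 104.56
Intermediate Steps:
D(A) = 1 + A/2 (D(A) = 1 + A*(½) = 1 + A/2)
J(o, l) = -3/2 - o (J(o, l) = (1 + (½)*(-5)) - o = (1 - 5/2) - o = -3/2 - o)
h(v, W) = -v
r(M, u) = ⅑ - M/9 - M*u/9 (r(M, u) = -((M*u + M) - (-1)*(-1))/9 = -((M + M*u) - 1*1)/9 = -((M + M*u) - 1)/9 = -(-1 + M + M*u)/9 = ⅑ - M/9 - M*u/9)
-73 - 47*r(5, 6) = -73 - 47*(⅑ - ⅑*5 - ⅑*5*6) = -73 - 47*(⅑ - 5/9 - 10/3) = -73 - 47*(-34/9) = -73 + 1598/9 = 941/9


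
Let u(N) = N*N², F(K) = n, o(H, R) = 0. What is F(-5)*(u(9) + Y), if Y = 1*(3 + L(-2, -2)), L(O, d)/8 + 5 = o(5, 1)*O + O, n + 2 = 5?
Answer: 2028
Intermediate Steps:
n = 3 (n = -2 + 5 = 3)
F(K) = 3
u(N) = N³
L(O, d) = -40 + 8*O (L(O, d) = -40 + 8*(0*O + O) = -40 + 8*(0 + O) = -40 + 8*O)
Y = -53 (Y = 1*(3 + (-40 + 8*(-2))) = 1*(3 + (-40 - 16)) = 1*(3 - 56) = 1*(-53) = -53)
F(-5)*(u(9) + Y) = 3*(9³ - 53) = 3*(729 - 53) = 3*676 = 2028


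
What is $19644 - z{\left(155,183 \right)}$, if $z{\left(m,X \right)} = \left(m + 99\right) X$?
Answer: $-26838$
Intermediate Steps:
$z{\left(m,X \right)} = X \left(99 + m\right)$ ($z{\left(m,X \right)} = \left(99 + m\right) X = X \left(99 + m\right)$)
$19644 - z{\left(155,183 \right)} = 19644 - 183 \left(99 + 155\right) = 19644 - 183 \cdot 254 = 19644 - 46482 = -26838$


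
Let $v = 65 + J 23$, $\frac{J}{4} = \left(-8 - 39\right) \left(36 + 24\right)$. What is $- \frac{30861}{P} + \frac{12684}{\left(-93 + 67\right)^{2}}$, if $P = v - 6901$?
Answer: $\frac{849576705}{45000644} \approx 18.879$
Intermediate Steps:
$J = -11280$ ($J = 4 \left(-8 - 39\right) \left(36 + 24\right) = 4 \left(\left(-47\right) 60\right) = 4 \left(-2820\right) = -11280$)
$v = -259375$ ($v = 65 - 259440 = -259375$)
$P = -266276$ ($P = -259375 - 6901 = -266276$)
$- \frac{30861}{P} + \frac{12684}{\left(-93 + 67\right)^{2}} = - \frac{30861}{-266276} + \frac{12684}{\left(-93 + 67\right)^{2}} = \left(-30861\right) \left(- \frac{1}{266276}\right) + \frac{12684}{\left(-26\right)^{2}} = \frac{30861}{266276} + \frac{12684}{676} = \frac{30861}{266276} + 12684 \cdot \frac{1}{676} = \frac{30861}{266276} + \frac{3171}{169} = \frac{849576705}{45000644}$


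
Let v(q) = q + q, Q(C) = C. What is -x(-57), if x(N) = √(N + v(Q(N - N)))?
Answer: -I*√57 ≈ -7.5498*I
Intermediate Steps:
v(q) = 2*q
x(N) = √N (x(N) = √(N + 2*(N - N)) = √(N + 2*0) = √(N + 0) = √N)
-x(-57) = -√(-57) = -I*√57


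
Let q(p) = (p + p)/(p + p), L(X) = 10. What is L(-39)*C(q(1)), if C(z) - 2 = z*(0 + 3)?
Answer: 50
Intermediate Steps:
q(p) = 1 (q(p) = (2*p)/((2*p)) = (2*p)*(1/(2*p)) = 1)
C(z) = 2 + 3*z (C(z) = 2 + z*(0 + 3) = 2 + z*3 = 2 + 3*z)
L(-39)*C(q(1)) = 10*(2 + 3*1) = 10*(2 + 3) = 10*5 = 50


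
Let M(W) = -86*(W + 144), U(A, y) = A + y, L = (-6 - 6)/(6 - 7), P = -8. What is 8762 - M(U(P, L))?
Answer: 21490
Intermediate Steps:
L = 12 (L = -12/(-1) = -12*(-1) = 12)
M(W) = -12384 - 86*W (M(W) = -86*(144 + W) = -12384 - 86*W)
8762 - M(U(P, L)) = 8762 - (-12384 - 86*(-8 + 12)) = 8762 - (-12384 - 86*4) = 8762 - (-12384 - 344) = 8762 - 1*(-12728) = 8762 + 12728 = 21490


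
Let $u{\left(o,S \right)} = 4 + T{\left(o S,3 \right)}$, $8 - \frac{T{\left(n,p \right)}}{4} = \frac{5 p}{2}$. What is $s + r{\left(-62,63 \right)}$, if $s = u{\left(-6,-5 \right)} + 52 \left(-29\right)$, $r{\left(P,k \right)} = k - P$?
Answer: $-1377$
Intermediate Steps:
$T{\left(n,p \right)} = 32 - 10 p$ ($T{\left(n,p \right)} = 32 - 4 \frac{5 p}{2} = 32 - 10 p$)
$u{\left(o,S \right)} = 6$ ($u{\left(o,S \right)} = 4 + \left(32 - 30\right) = 4 + 2 = 6$)
$s = -1502$ ($s = 6 + 52 \left(-29\right) = 6 - 1508 = -1502$)
$s + r{\left(-62,63 \right)} = -1502 + \left(63 - -62\right) = -1502 + \left(63 + 62\right) = -1502 + 125 = -1377$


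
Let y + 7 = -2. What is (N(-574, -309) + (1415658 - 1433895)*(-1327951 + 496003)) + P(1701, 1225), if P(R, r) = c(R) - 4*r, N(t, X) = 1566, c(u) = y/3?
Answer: 15172232339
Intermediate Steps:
y = -9 (y = -7 - 2 = -9)
c(u) = -3 (c(u) = -9/3 = -9*⅓ = -3)
P(R, r) = -3 - 4*r
(N(-574, -309) + (1415658 - 1433895)*(-1327951 + 496003)) + P(1701, 1225) = (1566 + (1415658 - 1433895)*(-1327951 + 496003)) + (-3 - 4*1225) = (1566 - 18237*(-831948)) + (-3 - 4900) = (1566 + 15172235676) - 4903 = 15172237242 - 4903 = 15172232339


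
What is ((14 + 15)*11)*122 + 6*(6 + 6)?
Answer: 38990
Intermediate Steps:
((14 + 15)*11)*122 + 6*(6 + 6) = (29*11)*122 + 6*12 = 319*122 + 72 = 38918 + 72 = 38990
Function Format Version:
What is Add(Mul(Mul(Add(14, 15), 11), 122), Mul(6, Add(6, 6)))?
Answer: 38990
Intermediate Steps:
Add(Mul(Mul(Add(14, 15), 11), 122), Mul(6, Add(6, 6))) = Add(Mul(Mul(29, 11), 122), Mul(6, 12)) = Add(Mul(319, 122), 72) = Add(38918, 72) = 38990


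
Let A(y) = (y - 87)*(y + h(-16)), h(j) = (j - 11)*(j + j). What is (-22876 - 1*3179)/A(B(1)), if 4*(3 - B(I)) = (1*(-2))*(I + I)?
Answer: 26055/72044 ≈ 0.36165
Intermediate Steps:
h(j) = 2*j*(-11 + j) (h(j) = (-11 + j)*(2*j) = 2*j*(-11 + j))
B(I) = 3 + I (B(I) = 3 - 1*(-2)*(I + I)/4 = 3 - (-1)*2*I/2 = 3 - (-1)*I = 3 + I)
A(y) = (-87 + y)*(864 + y) (A(y) = (y - 87)*(y + 2*(-16)*(-11 - 16)) = (-87 + y)*(y + 2*(-16)*(-27)) = (-87 + y)*(y + 864) = (-87 + y)*(864 + y))
(-22876 - 1*3179)/A(B(1)) = (-22876 - 1*3179)/(-75168 + (3 + 1)² + 777*(3 + 1)) = (-22876 - 3179)/(-75168 + 4² + 777*4) = -26055/(-75168 + 16 + 3108) = -26055/(-72044) = -26055*(-1/72044) = 26055/72044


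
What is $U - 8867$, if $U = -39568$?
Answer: $-48435$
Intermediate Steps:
$U - 8867 = -39568 - 8867 = -48435$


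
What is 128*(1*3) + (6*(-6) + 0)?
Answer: 348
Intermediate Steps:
128*(1*3) + (6*(-6) + 0) = 128*3 + (-36 + 0) = 384 - 36 = 348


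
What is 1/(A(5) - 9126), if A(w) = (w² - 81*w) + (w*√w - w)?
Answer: -9511/90458996 - 5*√5/90458996 ≈ -0.00010527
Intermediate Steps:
A(w) = w² + w^(3/2) - 82*w (A(w) = (w² - 81*w) + (w^(3/2) - w) = w² + w^(3/2) - 82*w)
1/(A(5) - 9126) = 1/((5² + 5^(3/2) - 82*5) - 9126) = 1/((25 + 5*√5 - 410) - 9126) = 1/((-385 + 5*√5) - 9126) = 1/(-9511 + 5*√5)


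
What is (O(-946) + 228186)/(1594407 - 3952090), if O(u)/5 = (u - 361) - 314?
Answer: -220081/2357683 ≈ -0.093346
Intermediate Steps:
O(u) = -3375 + 5*u (O(u) = 5*((u - 361) - 314) = 5*((-361 + u) - 314) = 5*(-675 + u) = -3375 + 5*u)
(O(-946) + 228186)/(1594407 - 3952090) = ((-3375 + 5*(-946)) + 228186)/(1594407 - 3952090) = ((-3375 - 4730) + 228186)/(-2357683) = (-8105 + 228186)*(-1/2357683) = 220081*(-1/2357683) = -220081/2357683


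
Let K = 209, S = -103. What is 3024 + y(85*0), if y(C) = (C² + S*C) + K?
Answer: 3233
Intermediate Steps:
y(C) = 209 + C² - 103*C (y(C) = (C² - 103*C) + 209 = 209 + C² - 103*C)
3024 + y(85*0) = 3024 + (209 + (85*0)² - 8755*0) = 3024 + (209 + 0² - 103*0) = 3024 + (209 + 0 + 0) = 3024 + 209 = 3233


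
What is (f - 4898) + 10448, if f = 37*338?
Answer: 18056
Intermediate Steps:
f = 12506
(f - 4898) + 10448 = (12506 - 4898) + 10448 = 7608 + 10448 = 18056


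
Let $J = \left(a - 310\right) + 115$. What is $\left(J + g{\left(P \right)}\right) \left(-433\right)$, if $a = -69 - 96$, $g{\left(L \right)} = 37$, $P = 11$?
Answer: $139859$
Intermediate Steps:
$a = -165$ ($a = -69 - 96 = -165$)
$J = -360$ ($J = \left(-165 - 310\right) + 115 = -475 + 115 = -360$)
$\left(J + g{\left(P \right)}\right) \left(-433\right) = \left(-360 + 37\right) \left(-433\right) = \left(-323\right) \left(-433\right) = 139859$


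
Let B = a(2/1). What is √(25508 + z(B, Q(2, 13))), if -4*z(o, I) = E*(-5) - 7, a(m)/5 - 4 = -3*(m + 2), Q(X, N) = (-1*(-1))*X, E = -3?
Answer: 3*√2834 ≈ 159.71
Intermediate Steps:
Q(X, N) = X (Q(X, N) = 1*X = X)
a(m) = -10 - 15*m (a(m) = 20 + 5*(-3*(m + 2)) = 20 + 5*(-3*(2 + m)) = 20 + 5*(-6 - 3*m) = 20 + (-30 - 15*m) = -10 - 15*m)
B = -40 (B = -10 - 30/1 = -10 - 30 = -40)
z(o, I) = -2 (z(o, I) = -(-3*(-5) - 7)/4 = -(15 - 7)/4 = -¼*8 = -2)
√(25508 + z(B, Q(2, 13))) = √(25508 - 2) = √25506 = 3*√2834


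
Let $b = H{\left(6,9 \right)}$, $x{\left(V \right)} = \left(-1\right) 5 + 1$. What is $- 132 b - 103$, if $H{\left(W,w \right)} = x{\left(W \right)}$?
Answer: $425$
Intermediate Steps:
$x{\left(V \right)} = -4$ ($x{\left(V \right)} = -5 + 1 = -4$)
$H{\left(W,w \right)} = -4$
$b = -4$
$- 132 b - 103 = \left(-132\right) \left(-4\right) - 103 = 528 - 103 = 425$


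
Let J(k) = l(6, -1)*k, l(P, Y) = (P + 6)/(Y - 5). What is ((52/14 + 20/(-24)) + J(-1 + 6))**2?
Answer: 89401/1764 ≈ 50.681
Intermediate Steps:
l(P, Y) = (6 + P)/(-5 + Y)
J(k) = -2*k (J(k) = ((6 + 6)/(-5 - 1))*k = (12/(-6))*k = (-1/6*12)*k = -2*k)
((52/14 + 20/(-24)) + J(-1 + 6))**2 = ((52/14 + 20/(-24)) - 2*(-1 + 6))**2 = ((52*(1/14) + 20*(-1/24)) - 2*5)**2 = ((26/7 - 5/6) - 10)**2 = (121/42 - 10)**2 = (-299/42)**2 = 89401/1764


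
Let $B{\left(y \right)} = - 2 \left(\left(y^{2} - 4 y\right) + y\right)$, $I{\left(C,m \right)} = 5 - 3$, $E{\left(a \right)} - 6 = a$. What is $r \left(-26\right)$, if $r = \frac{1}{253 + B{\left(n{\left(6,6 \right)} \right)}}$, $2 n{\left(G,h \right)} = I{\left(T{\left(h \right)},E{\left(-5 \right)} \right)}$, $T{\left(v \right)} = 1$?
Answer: $- \frac{26}{257} \approx -0.10117$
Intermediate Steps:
$E{\left(a \right)} = 6 + a$
$I{\left(C,m \right)} = 2$ ($I{\left(C,m \right)} = 5 - 3 = 2$)
$n{\left(G,h \right)} = 1$ ($n{\left(G,h \right)} = \frac{1}{2} \cdot 2 = 1$)
$B{\left(y \right)} = - 2 y^{2} + 6 y$ ($B{\left(y \right)} = - 2 \left(y^{2} - 3 y\right) = - 2 y^{2} + 6 y$)
$r = \frac{1}{257}$ ($r = \frac{1}{253 + 2 \cdot 1 \left(3 - 1\right)} = \frac{1}{253 + 2 \cdot 1 \cdot 2} = \frac{1}{253 + 4} = \frac{1}{257} \approx 0.0038911$)
$r \left(-26\right) = \frac{1}{257} \left(-26\right) = - \frac{26}{257}$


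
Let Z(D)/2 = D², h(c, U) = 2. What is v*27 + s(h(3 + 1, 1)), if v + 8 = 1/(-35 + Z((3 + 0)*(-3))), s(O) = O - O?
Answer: -27405/127 ≈ -215.79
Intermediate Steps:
Z(D) = 2*D²
s(O) = 0
v = -1015/127 (v = -8 + 1/(-35 + 2*((3 + 0)*(-3))²) = -8 + 1/(-35 + 2*(3*(-3))²) = -8 + 1/(-35 + 2*(-9)²) = -8 + 1/(-35 + 2*81) = -8 + 1/(-35 + 162) = -8 + 1/127 = -1015/127 ≈ -7.9921)
v*27 + s(h(3 + 1, 1)) = -1015/127*27 + 0 = -27405/127 + 0 = -27405/127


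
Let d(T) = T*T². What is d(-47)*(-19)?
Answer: 1972637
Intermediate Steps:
d(T) = T³
d(-47)*(-19) = (-47)³*(-19) = -103823*(-19) = 1972637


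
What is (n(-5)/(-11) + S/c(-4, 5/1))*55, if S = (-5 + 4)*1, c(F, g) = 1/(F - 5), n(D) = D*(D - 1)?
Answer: 345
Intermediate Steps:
n(D) = D*(-1 + D)
c(F, g) = 1/(-5 + F)
S = -1 (S = -1*1 = -1)
(n(-5)/(-11) + S/c(-4, 5/1))*55 = (-5*(-1 - 5)/(-11) - 1/(1/(-5 - 4)))*55 = (-5*(-6)*(-1/11) - 1/(1/(-9)))*55 = (30*(-1/11) - 1/(-1/9))*55 = (-30/11 - 1*(-9))*55 = (-30/11 + 9)*55 = (69/11)*55 = 345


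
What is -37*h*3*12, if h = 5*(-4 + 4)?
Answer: 0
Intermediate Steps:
h = 0 (h = 5*0 = 0)
-37*h*3*12 = -0*3*12 = -37*0*12 = 0*12 = 0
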